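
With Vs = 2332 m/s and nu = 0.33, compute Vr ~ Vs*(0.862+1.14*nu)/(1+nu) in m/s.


Numerator factor = 0.862 + 1.14*0.33 = 1.2382
Denominator = 1 + 0.33 = 1.33
Vr = 2332 * 1.2382 / 1.33 = 2171.04 m/s

2171.04


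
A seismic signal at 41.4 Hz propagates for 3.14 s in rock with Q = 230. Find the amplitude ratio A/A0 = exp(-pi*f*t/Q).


pi*f*t/Q = pi*41.4*3.14/230 = 1.775628
A/A0 = exp(-1.775628) = 0.169377

0.169377


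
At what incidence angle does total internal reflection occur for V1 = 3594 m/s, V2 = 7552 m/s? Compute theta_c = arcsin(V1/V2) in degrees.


V1/V2 = 3594/7552 = 0.4759
theta_c = arcsin(0.4759) = 28.418 degrees

28.418


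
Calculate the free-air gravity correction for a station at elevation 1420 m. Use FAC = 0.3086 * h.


FAC = 0.3086 * h
= 0.3086 * 1420
= 438.212 mGal

438.212


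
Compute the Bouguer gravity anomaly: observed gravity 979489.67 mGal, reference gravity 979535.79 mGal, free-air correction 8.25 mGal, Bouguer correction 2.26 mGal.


BA = g_obs - g_ref + FAC - BC
= 979489.67 - 979535.79 + 8.25 - 2.26
= -40.13 mGal

-40.13


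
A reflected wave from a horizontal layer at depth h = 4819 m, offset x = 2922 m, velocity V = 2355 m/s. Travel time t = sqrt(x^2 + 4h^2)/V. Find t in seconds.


x^2 + 4h^2 = 2922^2 + 4*4819^2 = 8538084 + 92891044 = 101429128
sqrt(101429128) = 10071.2029
t = 10071.2029 / 2355 = 4.2765 s

4.2765


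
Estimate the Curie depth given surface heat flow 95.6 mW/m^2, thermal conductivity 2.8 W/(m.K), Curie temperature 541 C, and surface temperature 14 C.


T_Curie - T_surf = 541 - 14 = 527 C
Convert q to W/m^2: 95.6 mW/m^2 = 0.0956 W/m^2
d = 527 * 2.8 / 0.0956 = 15435.15 m

15435.15


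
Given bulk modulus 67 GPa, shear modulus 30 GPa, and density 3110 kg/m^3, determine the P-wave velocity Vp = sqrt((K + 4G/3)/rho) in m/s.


First compute the effective modulus:
K + 4G/3 = 67e9 + 4*30e9/3 = 107000000000.0 Pa
Then divide by density:
107000000000.0 / 3110 = 34405144.6945 Pa/(kg/m^3)
Take the square root:
Vp = sqrt(34405144.6945) = 5865.59 m/s

5865.59


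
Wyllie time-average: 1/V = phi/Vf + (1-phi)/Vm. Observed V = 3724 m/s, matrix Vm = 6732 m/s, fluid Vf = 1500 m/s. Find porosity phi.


1/V - 1/Vm = 1/3724 - 1/6732 = 0.00011998
1/Vf - 1/Vm = 1/1500 - 1/6732 = 0.00051812
phi = 0.00011998 / 0.00051812 = 0.2316

0.2316


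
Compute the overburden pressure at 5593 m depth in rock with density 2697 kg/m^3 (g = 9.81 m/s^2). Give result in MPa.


P = rho * g * z / 1e6
= 2697 * 9.81 * 5593 / 1e6
= 147977189.01 / 1e6
= 147.9772 MPa

147.9772


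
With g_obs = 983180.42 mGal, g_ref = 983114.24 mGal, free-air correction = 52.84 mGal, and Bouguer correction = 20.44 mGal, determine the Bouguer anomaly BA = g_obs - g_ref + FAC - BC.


BA = g_obs - g_ref + FAC - BC
= 983180.42 - 983114.24 + 52.84 - 20.44
= 98.58 mGal

98.58


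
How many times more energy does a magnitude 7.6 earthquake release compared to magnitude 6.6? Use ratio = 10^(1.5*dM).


M2 - M1 = 7.6 - 6.6 = 1.0
1.5 * 1.0 = 1.5
ratio = 10^1.5 = 31.62

31.62


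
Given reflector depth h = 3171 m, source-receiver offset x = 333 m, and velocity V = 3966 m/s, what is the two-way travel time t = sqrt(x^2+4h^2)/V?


x^2 + 4h^2 = 333^2 + 4*3171^2 = 110889 + 40220964 = 40331853
sqrt(40331853) = 6350.7364
t = 6350.7364 / 3966 = 1.6013 s

1.6013


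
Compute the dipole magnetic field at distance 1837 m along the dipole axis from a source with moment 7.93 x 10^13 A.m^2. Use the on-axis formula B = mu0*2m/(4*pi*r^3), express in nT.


m = 7.93 x 10^13 = 79300000000000 A.m^2
2m = 158600000000000 A.m^2
r^3 = 1837^3 = 6199083253
B = (4pi*10^-7) * 158600000000000 / (4*pi * 6199083253) * 1e9
= 199302637.943736 / 77899977626.47 * 1e9
= 2558442.8137 nT

2558442.8137


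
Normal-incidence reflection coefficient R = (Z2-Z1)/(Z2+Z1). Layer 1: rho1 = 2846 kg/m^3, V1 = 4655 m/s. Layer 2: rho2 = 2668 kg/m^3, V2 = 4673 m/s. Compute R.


Z1 = 2846 * 4655 = 13248130
Z2 = 2668 * 4673 = 12467564
R = (12467564 - 13248130) / (12467564 + 13248130) = -780566 / 25715694 = -0.0304

-0.0304


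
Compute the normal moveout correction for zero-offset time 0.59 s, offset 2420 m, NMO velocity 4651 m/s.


x/Vnmo = 2420/4651 = 0.520318
(x/Vnmo)^2 = 0.270731
t0^2 = 0.3481
sqrt(0.3481 + 0.270731) = 0.786658
dt = 0.786658 - 0.59 = 0.196658

0.196658


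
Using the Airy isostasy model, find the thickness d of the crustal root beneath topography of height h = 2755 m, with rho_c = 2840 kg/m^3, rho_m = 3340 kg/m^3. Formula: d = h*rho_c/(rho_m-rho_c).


rho_m - rho_c = 3340 - 2840 = 500
d = 2755 * 2840 / 500
= 7824200 / 500
= 15648.4 m

15648.4


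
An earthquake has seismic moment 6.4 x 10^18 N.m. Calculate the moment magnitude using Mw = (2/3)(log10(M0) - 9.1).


log10(M0) = log10(6.4 x 10^18) = 18.8062
Mw = 2/3 * (18.8062 - 9.1)
= 2/3 * 9.7062
= 6.47

6.47


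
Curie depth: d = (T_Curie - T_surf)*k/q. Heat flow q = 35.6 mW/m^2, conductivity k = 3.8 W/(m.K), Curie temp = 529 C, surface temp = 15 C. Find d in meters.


T_Curie - T_surf = 529 - 15 = 514 C
Convert q to W/m^2: 35.6 mW/m^2 = 0.0356 W/m^2
d = 514 * 3.8 / 0.0356 = 54865.17 m

54865.17


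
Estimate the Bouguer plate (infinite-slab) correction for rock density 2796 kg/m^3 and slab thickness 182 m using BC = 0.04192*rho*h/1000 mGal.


BC = 0.04192 * rho * h / 1000
= 0.04192 * 2796 * 182 / 1000
= 21.3319 mGal

21.3319


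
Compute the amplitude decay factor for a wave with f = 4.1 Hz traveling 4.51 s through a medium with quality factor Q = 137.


pi*f*t/Q = pi*4.1*4.51/137 = 0.424023
A/A0 = exp(-0.424023) = 0.654409

0.654409


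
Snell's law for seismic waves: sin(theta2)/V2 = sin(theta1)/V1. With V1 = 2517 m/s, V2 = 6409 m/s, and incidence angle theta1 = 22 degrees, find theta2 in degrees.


sin(theta1) = sin(22 deg) = 0.374607
sin(theta2) = V2/V1 * sin(theta1) = 6409/2517 * 0.374607 = 0.953855
theta2 = arcsin(0.953855) = 72.5264 degrees

72.5264


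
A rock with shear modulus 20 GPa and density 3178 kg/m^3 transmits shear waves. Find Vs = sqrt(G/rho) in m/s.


Convert G to Pa: G = 20e9 Pa
Compute G/rho = 20e9 / 3178 = 6293266.2052
Vs = sqrt(6293266.2052) = 2508.64 m/s

2508.64


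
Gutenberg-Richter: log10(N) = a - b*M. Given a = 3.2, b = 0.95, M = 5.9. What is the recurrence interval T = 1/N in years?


log10(N) = 3.2 - 0.95*5.9 = -2.405
N = 10^-2.405 = 0.003936
T = 1/N = 1/0.003936 = 254.0973 years

254.0973


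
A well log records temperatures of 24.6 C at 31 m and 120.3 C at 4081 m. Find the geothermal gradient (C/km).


dT = 120.3 - 24.6 = 95.7 C
dz = 4081 - 31 = 4050 m
gradient = dT/dz * 1000 = 95.7/4050 * 1000 = 23.6296 C/km

23.6296


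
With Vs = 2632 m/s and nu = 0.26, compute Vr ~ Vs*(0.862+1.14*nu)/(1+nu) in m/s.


Numerator factor = 0.862 + 1.14*0.26 = 1.1584
Denominator = 1 + 0.26 = 1.26
Vr = 2632 * 1.1584 / 1.26 = 2419.77 m/s

2419.77


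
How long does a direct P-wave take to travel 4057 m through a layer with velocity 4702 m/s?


t = x / V
= 4057 / 4702
= 0.8628 s

0.8628


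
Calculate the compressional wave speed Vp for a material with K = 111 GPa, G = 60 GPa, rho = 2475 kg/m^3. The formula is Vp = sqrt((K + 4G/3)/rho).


First compute the effective modulus:
K + 4G/3 = 111e9 + 4*60e9/3 = 191000000000.0 Pa
Then divide by density:
191000000000.0 / 2475 = 77171717.1717 Pa/(kg/m^3)
Take the square root:
Vp = sqrt(77171717.1717) = 8784.74 m/s

8784.74


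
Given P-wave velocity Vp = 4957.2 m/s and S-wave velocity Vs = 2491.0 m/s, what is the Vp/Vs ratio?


Vp/Vs = 4957.2 / 2491.0
= 1.99

1.99


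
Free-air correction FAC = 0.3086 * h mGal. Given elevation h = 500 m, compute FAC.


FAC = 0.3086 * h
= 0.3086 * 500
= 154.3 mGal

154.3


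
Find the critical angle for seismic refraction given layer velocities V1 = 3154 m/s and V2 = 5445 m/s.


V1/V2 = 3154/5445 = 0.579247
theta_c = arcsin(0.579247) = 35.3976 degrees

35.3976


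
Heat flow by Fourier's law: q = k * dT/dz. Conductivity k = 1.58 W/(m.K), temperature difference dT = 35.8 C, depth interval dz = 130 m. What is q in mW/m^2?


q = k * dT / dz * 1000
= 1.58 * 35.8 / 130 * 1000
= 0.435108 * 1000
= 435.1077 mW/m^2

435.1077


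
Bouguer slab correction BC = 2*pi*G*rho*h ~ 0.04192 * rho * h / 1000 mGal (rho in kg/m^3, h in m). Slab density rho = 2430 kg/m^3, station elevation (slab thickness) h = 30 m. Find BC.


BC = 0.04192 * rho * h / 1000
= 0.04192 * 2430 * 30 / 1000
= 3.056 mGal

3.056


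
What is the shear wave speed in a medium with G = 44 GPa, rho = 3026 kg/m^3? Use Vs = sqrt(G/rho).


Convert G to Pa: G = 44e9 Pa
Compute G/rho = 44e9 / 3026 = 14540647.7198
Vs = sqrt(14540647.7198) = 3813.22 m/s

3813.22


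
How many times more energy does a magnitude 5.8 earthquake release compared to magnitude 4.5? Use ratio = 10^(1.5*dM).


M2 - M1 = 5.8 - 4.5 = 1.3
1.5 * 1.3 = 1.95
ratio = 10^1.95 = 89.13

89.13


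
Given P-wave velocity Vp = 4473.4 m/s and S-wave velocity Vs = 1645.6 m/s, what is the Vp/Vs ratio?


Vp/Vs = 4473.4 / 1645.6
= 2.7184

2.7184


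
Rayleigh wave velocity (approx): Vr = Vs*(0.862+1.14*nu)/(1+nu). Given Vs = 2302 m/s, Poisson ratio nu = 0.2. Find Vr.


Numerator factor = 0.862 + 1.14*0.2 = 1.09
Denominator = 1 + 0.2 = 1.2
Vr = 2302 * 1.09 / 1.2 = 2090.98 m/s

2090.98


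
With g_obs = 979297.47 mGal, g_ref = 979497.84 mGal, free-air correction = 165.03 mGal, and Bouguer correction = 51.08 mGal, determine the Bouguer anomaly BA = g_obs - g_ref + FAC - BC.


BA = g_obs - g_ref + FAC - BC
= 979297.47 - 979497.84 + 165.03 - 51.08
= -86.42 mGal

-86.42


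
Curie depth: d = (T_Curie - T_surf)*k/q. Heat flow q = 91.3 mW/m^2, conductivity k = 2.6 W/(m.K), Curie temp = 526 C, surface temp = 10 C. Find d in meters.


T_Curie - T_surf = 526 - 10 = 516 C
Convert q to W/m^2: 91.3 mW/m^2 = 0.0913 W/m^2
d = 516 * 2.6 / 0.0913 = 14694.41 m

14694.41


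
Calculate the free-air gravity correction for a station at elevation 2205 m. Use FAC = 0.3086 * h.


FAC = 0.3086 * h
= 0.3086 * 2205
= 680.463 mGal

680.463


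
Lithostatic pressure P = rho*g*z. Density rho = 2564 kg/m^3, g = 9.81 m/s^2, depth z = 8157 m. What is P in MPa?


P = rho * g * z / 1e6
= 2564 * 9.81 * 8157 / 1e6
= 205171715.88 / 1e6
= 205.1717 MPa

205.1717


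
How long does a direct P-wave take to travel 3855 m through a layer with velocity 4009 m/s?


t = x / V
= 3855 / 4009
= 0.9616 s

0.9616


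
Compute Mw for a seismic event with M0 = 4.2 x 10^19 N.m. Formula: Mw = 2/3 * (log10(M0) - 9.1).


log10(M0) = log10(4.2 x 10^19) = 19.6232
Mw = 2/3 * (19.6232 - 9.1)
= 2/3 * 10.5232
= 7.02

7.02


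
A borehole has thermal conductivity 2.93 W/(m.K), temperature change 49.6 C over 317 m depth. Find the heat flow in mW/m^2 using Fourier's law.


q = k * dT / dz * 1000
= 2.93 * 49.6 / 317 * 1000
= 0.458448 * 1000
= 458.4479 mW/m^2

458.4479


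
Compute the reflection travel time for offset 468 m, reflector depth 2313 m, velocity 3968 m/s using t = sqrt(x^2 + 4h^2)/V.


x^2 + 4h^2 = 468^2 + 4*2313^2 = 219024 + 21399876 = 21618900
sqrt(21618900) = 4649.6129
t = 4649.6129 / 3968 = 1.1718 s

1.1718


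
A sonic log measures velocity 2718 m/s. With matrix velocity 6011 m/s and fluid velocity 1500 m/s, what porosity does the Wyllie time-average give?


1/V - 1/Vm = 1/2718 - 1/6011 = 0.00020156
1/Vf - 1/Vm = 1/1500 - 1/6011 = 0.0005003
phi = 0.00020156 / 0.0005003 = 0.4029

0.4029


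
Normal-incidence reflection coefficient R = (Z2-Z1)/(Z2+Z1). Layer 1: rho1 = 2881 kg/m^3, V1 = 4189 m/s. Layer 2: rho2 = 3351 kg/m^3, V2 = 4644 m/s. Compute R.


Z1 = 2881 * 4189 = 12068509
Z2 = 3351 * 4644 = 15562044
R = (15562044 - 12068509) / (15562044 + 12068509) = 3493535 / 27630553 = 0.1264

0.1264


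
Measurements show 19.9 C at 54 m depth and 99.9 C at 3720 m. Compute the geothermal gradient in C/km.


dT = 99.9 - 19.9 = 80.0 C
dz = 3720 - 54 = 3666 m
gradient = dT/dz * 1000 = 80.0/3666 * 1000 = 21.8221 C/km

21.8221


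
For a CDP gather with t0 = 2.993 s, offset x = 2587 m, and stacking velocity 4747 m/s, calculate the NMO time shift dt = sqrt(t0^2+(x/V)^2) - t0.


x/Vnmo = 2587/4747 = 0.544976
(x/Vnmo)^2 = 0.296999
t0^2 = 8.958049
sqrt(8.958049 + 0.296999) = 3.042211
dt = 3.042211 - 2.993 = 0.049211

0.049211


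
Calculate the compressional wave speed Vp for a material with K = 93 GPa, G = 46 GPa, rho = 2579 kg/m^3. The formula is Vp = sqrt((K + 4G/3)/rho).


First compute the effective modulus:
K + 4G/3 = 93e9 + 4*46e9/3 = 154333333333.33 Pa
Then divide by density:
154333333333.33 / 2579 = 59842316.1432 Pa/(kg/m^3)
Take the square root:
Vp = sqrt(59842316.1432) = 7735.78 m/s

7735.78


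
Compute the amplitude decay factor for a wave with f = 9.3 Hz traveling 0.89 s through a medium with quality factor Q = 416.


pi*f*t/Q = pi*9.3*0.89/416 = 0.062507
A/A0 = exp(-0.062507) = 0.939406

0.939406


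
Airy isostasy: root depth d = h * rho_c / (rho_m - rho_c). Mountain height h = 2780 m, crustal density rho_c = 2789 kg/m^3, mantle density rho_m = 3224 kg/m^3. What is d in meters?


rho_m - rho_c = 3224 - 2789 = 435
d = 2780 * 2789 / 435
= 7753420 / 435
= 17823.95 m

17823.95


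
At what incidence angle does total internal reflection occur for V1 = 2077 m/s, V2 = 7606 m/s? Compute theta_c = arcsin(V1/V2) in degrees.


V1/V2 = 2077/7606 = 0.273074
theta_c = arcsin(0.273074) = 15.8473 degrees

15.8473


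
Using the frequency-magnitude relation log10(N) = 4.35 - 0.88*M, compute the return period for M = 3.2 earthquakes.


log10(N) = 4.35 - 0.88*3.2 = 1.534
N = 10^1.534 = 34.197944
T = 1/N = 1/34.197944 = 0.0292 years

0.0292


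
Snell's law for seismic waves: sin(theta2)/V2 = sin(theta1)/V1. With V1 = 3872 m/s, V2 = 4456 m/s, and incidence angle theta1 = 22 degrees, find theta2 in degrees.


sin(theta1) = sin(22 deg) = 0.374607
sin(theta2) = V2/V1 * sin(theta1) = 4456/3872 * 0.374607 = 0.431107
theta2 = arcsin(0.431107) = 25.5378 degrees

25.5378


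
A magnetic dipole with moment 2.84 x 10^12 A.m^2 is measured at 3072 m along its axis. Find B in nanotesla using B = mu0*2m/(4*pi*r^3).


m = 2.84 x 10^12 = 2840000000000 A.m^2
2m = 5680000000000 A.m^2
r^3 = 3072^3 = 28991029248
B = (4pi*10^-7) * 5680000000000 / (4*pi * 28991029248) * 1e9
= 7137698.508956 / 364312018022.09 * 1e9
= 19592.2675 nT

19592.2675


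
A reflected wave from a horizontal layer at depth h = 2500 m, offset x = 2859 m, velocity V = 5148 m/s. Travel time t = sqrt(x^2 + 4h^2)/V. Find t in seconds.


x^2 + 4h^2 = 2859^2 + 4*2500^2 = 8173881 + 25000000 = 33173881
sqrt(33173881) = 5759.6772
t = 5759.6772 / 5148 = 1.1188 s

1.1188


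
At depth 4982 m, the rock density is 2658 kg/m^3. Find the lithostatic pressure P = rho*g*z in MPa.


P = rho * g * z / 1e6
= 2658 * 9.81 * 4982 / 1e6
= 129905550.36 / 1e6
= 129.9056 MPa

129.9056


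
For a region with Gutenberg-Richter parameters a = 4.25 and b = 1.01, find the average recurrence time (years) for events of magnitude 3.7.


log10(N) = 4.25 - 1.01*3.7 = 0.513
N = 10^0.513 = 3.258367
T = 1/N = 1/3.258367 = 0.3069 years

0.3069


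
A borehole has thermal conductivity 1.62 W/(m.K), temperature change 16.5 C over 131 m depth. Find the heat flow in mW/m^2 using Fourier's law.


q = k * dT / dz * 1000
= 1.62 * 16.5 / 131 * 1000
= 0.204046 * 1000
= 204.0458 mW/m^2

204.0458


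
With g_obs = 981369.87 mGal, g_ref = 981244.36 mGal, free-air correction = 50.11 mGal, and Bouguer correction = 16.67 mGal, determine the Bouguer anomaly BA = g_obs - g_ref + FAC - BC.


BA = g_obs - g_ref + FAC - BC
= 981369.87 - 981244.36 + 50.11 - 16.67
= 158.95 mGal

158.95


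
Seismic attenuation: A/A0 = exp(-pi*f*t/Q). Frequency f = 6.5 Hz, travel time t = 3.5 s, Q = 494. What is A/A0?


pi*f*t/Q = pi*6.5*3.5/494 = 0.144679
A/A0 = exp(-0.144679) = 0.8653

0.8653


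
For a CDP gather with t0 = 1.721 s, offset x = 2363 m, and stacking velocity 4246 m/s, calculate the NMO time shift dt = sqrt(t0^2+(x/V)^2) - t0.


x/Vnmo = 2363/4246 = 0.556524
(x/Vnmo)^2 = 0.309719
t0^2 = 2.961841
sqrt(2.961841 + 0.309719) = 1.808745
dt = 1.808745 - 1.721 = 0.087745

0.087745


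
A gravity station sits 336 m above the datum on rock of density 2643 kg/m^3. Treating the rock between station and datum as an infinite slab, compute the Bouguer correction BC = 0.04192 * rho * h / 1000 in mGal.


BC = 0.04192 * rho * h / 1000
= 0.04192 * 2643 * 336 / 1000
= 37.227 mGal

37.227


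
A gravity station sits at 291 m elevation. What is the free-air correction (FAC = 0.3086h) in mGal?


FAC = 0.3086 * h
= 0.3086 * 291
= 89.8026 mGal

89.8026


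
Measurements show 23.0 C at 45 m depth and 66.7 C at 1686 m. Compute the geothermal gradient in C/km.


dT = 66.7 - 23.0 = 43.7 C
dz = 1686 - 45 = 1641 m
gradient = dT/dz * 1000 = 43.7/1641 * 1000 = 26.6301 C/km

26.6301


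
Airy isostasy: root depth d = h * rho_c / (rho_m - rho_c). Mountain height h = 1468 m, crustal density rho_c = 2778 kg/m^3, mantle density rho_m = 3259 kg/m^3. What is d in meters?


rho_m - rho_c = 3259 - 2778 = 481
d = 1468 * 2778 / 481
= 4078104 / 481
= 8478.39 m

8478.39


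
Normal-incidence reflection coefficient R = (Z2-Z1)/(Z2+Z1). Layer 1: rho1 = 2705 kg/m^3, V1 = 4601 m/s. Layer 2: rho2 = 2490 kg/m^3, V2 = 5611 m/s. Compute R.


Z1 = 2705 * 4601 = 12445705
Z2 = 2490 * 5611 = 13971390
R = (13971390 - 12445705) / (13971390 + 12445705) = 1525685 / 26417095 = 0.0578

0.0578


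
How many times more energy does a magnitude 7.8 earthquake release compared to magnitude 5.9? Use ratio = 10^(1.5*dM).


M2 - M1 = 7.8 - 5.9 = 1.9
1.5 * 1.9 = 2.85
ratio = 10^2.85 = 707.95

707.95


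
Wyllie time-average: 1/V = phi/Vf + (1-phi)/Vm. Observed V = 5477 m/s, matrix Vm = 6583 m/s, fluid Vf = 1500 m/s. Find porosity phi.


1/V - 1/Vm = 1/5477 - 1/6583 = 3.068e-05
1/Vf - 1/Vm = 1/1500 - 1/6583 = 0.00051476
phi = 3.068e-05 / 0.00051476 = 0.0596

0.0596


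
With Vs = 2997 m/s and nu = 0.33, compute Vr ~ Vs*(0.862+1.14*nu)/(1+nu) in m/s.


Numerator factor = 0.862 + 1.14*0.33 = 1.2382
Denominator = 1 + 0.33 = 1.33
Vr = 2997 * 1.2382 / 1.33 = 2790.14 m/s

2790.14


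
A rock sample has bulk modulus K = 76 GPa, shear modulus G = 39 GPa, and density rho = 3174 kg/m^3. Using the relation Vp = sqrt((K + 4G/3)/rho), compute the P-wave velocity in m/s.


First compute the effective modulus:
K + 4G/3 = 76e9 + 4*39e9/3 = 128000000000.0 Pa
Then divide by density:
128000000000.0 / 3174 = 40327662.2558 Pa/(kg/m^3)
Take the square root:
Vp = sqrt(40327662.2558) = 6350.41 m/s

6350.41


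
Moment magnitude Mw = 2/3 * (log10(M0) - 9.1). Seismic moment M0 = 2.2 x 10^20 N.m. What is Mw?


log10(M0) = log10(2.2 x 10^20) = 20.3424
Mw = 2/3 * (20.3424 - 9.1)
= 2/3 * 11.2424
= 7.49

7.49


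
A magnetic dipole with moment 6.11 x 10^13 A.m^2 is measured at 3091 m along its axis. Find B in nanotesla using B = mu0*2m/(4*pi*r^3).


m = 6.11 x 10^13 = 61100000000000 A.m^2
2m = 122200000000000 A.m^2
r^3 = 3091^3 = 29532282571
B = (4pi*10^-7) * 122200000000000 / (4*pi * 29532282571) * 1e9
= 153561048.907469 / 371113607875.17 * 1e9
= 413784.4737 nT

413784.4737


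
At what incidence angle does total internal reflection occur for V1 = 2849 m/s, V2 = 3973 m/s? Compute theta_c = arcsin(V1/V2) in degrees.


V1/V2 = 2849/3973 = 0.71709
theta_c = arcsin(0.71709) = 45.8148 degrees

45.8148


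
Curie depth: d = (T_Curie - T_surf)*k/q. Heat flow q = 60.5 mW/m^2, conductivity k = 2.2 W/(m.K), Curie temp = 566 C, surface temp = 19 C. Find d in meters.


T_Curie - T_surf = 566 - 19 = 547 C
Convert q to W/m^2: 60.5 mW/m^2 = 0.0605 W/m^2
d = 547 * 2.2 / 0.0605 = 19890.91 m

19890.91


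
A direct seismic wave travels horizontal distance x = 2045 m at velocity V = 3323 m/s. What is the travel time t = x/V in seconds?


t = x / V
= 2045 / 3323
= 0.6154 s

0.6154


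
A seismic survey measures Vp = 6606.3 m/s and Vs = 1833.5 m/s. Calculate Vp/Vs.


Vp/Vs = 6606.3 / 1833.5
= 3.6031

3.6031


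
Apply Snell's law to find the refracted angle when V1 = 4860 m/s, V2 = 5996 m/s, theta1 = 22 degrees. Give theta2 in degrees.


sin(theta1) = sin(22 deg) = 0.374607
sin(theta2) = V2/V1 * sin(theta1) = 5996/4860 * 0.374607 = 0.462169
theta2 = arcsin(0.462169) = 27.5272 degrees

27.5272


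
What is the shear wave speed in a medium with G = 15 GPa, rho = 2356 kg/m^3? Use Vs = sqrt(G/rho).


Convert G to Pa: G = 15e9 Pa
Compute G/rho = 15e9 / 2356 = 6366723.2598
Vs = sqrt(6366723.2598) = 2523.24 m/s

2523.24


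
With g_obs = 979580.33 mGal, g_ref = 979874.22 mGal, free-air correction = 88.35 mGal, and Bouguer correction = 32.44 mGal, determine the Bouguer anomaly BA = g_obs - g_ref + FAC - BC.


BA = g_obs - g_ref + FAC - BC
= 979580.33 - 979874.22 + 88.35 - 32.44
= -237.98 mGal

-237.98


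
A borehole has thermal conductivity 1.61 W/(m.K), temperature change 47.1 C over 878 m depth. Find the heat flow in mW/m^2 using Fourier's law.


q = k * dT / dz * 1000
= 1.61 * 47.1 / 878 * 1000
= 0.086368 * 1000
= 86.3679 mW/m^2

86.3679


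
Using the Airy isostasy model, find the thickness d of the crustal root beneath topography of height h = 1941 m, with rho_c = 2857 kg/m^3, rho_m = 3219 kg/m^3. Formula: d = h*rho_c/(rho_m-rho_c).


rho_m - rho_c = 3219 - 2857 = 362
d = 1941 * 2857 / 362
= 5545437 / 362
= 15318.89 m

15318.89


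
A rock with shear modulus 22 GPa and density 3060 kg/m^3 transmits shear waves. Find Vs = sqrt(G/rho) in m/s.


Convert G to Pa: G = 22e9 Pa
Compute G/rho = 22e9 / 3060 = 7189542.4837
Vs = sqrt(7189542.4837) = 2681.33 m/s

2681.33


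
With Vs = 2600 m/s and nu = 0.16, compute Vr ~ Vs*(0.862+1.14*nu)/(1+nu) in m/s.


Numerator factor = 0.862 + 1.14*0.16 = 1.0444
Denominator = 1 + 0.16 = 1.16
Vr = 2600 * 1.0444 / 1.16 = 2340.9 m/s

2340.9


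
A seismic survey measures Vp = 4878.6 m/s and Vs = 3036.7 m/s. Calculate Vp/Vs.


Vp/Vs = 4878.6 / 3036.7
= 1.6065

1.6065


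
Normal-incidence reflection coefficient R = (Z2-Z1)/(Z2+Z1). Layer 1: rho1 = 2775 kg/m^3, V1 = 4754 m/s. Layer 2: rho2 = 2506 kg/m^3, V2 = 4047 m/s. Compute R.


Z1 = 2775 * 4754 = 13192350
Z2 = 2506 * 4047 = 10141782
R = (10141782 - 13192350) / (10141782 + 13192350) = -3050568 / 23334132 = -0.1307

-0.1307


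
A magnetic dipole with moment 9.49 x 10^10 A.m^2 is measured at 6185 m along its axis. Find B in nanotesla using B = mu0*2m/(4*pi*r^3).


m = 9.49 x 10^10 = 94900000000 A.m^2
2m = 189800000000 A.m^2
r^3 = 6185^3 = 236602381625
B = (4pi*10^-7) * 189800000000 / (4*pi * 236602381625) * 1e9
= 238509.714261 / 2973233215739.79 * 1e9
= 80.219 nT

80.219


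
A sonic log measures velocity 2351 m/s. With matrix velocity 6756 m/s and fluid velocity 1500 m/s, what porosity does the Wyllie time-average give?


1/V - 1/Vm = 1/2351 - 1/6756 = 0.00027733
1/Vf - 1/Vm = 1/1500 - 1/6756 = 0.00051865
phi = 0.00027733 / 0.00051865 = 0.5347

0.5347


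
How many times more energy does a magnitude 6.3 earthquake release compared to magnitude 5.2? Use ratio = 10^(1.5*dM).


M2 - M1 = 6.3 - 5.2 = 1.1
1.5 * 1.1 = 1.65
ratio = 10^1.65 = 44.67

44.67


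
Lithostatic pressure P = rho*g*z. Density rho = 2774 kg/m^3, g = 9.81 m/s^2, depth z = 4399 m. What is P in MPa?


P = rho * g * z / 1e6
= 2774 * 9.81 * 4399 / 1e6
= 119709723.06 / 1e6
= 119.7097 MPa

119.7097


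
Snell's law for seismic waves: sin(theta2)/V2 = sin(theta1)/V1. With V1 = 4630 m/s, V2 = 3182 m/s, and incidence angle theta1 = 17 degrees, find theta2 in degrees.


sin(theta1) = sin(17 deg) = 0.292372
sin(theta2) = V2/V1 * sin(theta1) = 3182/4630 * 0.292372 = 0.200935
theta2 = arcsin(0.200935) = 11.5916 degrees

11.5916


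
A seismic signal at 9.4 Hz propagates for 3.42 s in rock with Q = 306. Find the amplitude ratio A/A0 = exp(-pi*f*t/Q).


pi*f*t/Q = pi*9.4*3.42/306 = 0.330052
A/A0 = exp(-0.330052) = 0.718886

0.718886


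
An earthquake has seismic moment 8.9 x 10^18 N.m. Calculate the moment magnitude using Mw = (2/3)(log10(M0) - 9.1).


log10(M0) = log10(8.9 x 10^18) = 18.9494
Mw = 2/3 * (18.9494 - 9.1)
= 2/3 * 9.8494
= 6.57

6.57


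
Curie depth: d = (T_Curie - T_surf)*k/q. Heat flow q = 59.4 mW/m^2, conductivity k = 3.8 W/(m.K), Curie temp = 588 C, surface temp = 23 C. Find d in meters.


T_Curie - T_surf = 588 - 23 = 565 C
Convert q to W/m^2: 59.4 mW/m^2 = 0.0594 W/m^2
d = 565 * 3.8 / 0.0594 = 36144.78 m

36144.78


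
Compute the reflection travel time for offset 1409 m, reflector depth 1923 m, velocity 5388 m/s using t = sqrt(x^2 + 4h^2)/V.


x^2 + 4h^2 = 1409^2 + 4*1923^2 = 1985281 + 14791716 = 16776997
sqrt(16776997) = 4095.9733
t = 4095.9733 / 5388 = 0.7602 s

0.7602


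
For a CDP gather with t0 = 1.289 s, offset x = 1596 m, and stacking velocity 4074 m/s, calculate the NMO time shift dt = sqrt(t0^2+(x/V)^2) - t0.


x/Vnmo = 1596/4074 = 0.391753
(x/Vnmo)^2 = 0.15347
t0^2 = 1.661521
sqrt(1.661521 + 0.15347) = 1.347216
dt = 1.347216 - 1.289 = 0.058216

0.058216


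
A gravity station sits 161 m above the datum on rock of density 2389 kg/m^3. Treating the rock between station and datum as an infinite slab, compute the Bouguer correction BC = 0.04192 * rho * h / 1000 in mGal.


BC = 0.04192 * rho * h / 1000
= 0.04192 * 2389 * 161 / 1000
= 16.1236 mGal

16.1236


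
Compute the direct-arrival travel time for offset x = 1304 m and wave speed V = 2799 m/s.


t = x / V
= 1304 / 2799
= 0.4659 s

0.4659


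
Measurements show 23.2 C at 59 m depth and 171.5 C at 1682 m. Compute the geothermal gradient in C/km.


dT = 171.5 - 23.2 = 148.3 C
dz = 1682 - 59 = 1623 m
gradient = dT/dz * 1000 = 148.3/1623 * 1000 = 91.374 C/km

91.374


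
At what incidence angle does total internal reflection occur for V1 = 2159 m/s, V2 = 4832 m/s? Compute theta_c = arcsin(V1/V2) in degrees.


V1/V2 = 2159/4832 = 0.446813
theta_c = arcsin(0.446813) = 26.5394 degrees

26.5394


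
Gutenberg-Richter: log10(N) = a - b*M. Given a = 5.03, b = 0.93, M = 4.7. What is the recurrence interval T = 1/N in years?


log10(N) = 5.03 - 0.93*4.7 = 0.659
N = 10^0.659 = 4.560369
T = 1/N = 1/4.560369 = 0.2193 years

0.2193


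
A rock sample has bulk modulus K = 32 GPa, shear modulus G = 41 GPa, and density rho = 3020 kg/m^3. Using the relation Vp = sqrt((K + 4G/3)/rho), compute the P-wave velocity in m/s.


First compute the effective modulus:
K + 4G/3 = 32e9 + 4*41e9/3 = 86666666666.67 Pa
Then divide by density:
86666666666.67 / 3020 = 28697571.7439 Pa/(kg/m^3)
Take the square root:
Vp = sqrt(28697571.7439) = 5357.01 m/s

5357.01


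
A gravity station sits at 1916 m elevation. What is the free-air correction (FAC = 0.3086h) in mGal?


FAC = 0.3086 * h
= 0.3086 * 1916
= 591.2776 mGal

591.2776


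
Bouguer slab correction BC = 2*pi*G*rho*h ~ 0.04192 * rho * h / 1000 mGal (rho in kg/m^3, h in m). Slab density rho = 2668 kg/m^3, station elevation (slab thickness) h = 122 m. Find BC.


BC = 0.04192 * rho * h / 1000
= 0.04192 * 2668 * 122 / 1000
= 13.6448 mGal

13.6448


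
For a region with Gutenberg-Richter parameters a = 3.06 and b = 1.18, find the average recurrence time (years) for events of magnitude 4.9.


log10(N) = 3.06 - 1.18*4.9 = -2.722
N = 10^-2.722 = 0.001897
T = 1/N = 1/0.001897 = 527.2299 years

527.2299


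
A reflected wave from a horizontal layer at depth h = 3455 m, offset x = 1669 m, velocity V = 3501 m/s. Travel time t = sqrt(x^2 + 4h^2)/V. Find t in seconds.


x^2 + 4h^2 = 1669^2 + 4*3455^2 = 2785561 + 47748100 = 50533661
sqrt(50533661) = 7108.7032
t = 7108.7032 / 3501 = 2.0305 s

2.0305


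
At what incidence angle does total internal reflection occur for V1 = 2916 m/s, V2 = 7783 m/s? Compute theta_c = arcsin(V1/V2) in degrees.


V1/V2 = 2916/7783 = 0.374663
theta_c = arcsin(0.374663) = 22.0035 degrees

22.0035


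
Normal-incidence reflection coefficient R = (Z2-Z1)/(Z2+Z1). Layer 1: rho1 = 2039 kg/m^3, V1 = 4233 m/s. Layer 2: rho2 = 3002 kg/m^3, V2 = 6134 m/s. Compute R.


Z1 = 2039 * 4233 = 8631087
Z2 = 3002 * 6134 = 18414268
R = (18414268 - 8631087) / (18414268 + 8631087) = 9783181 / 27045355 = 0.3617

0.3617


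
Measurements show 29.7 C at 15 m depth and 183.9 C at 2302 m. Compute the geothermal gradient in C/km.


dT = 183.9 - 29.7 = 154.2 C
dz = 2302 - 15 = 2287 m
gradient = dT/dz * 1000 = 154.2/2287 * 1000 = 67.4246 C/km

67.4246


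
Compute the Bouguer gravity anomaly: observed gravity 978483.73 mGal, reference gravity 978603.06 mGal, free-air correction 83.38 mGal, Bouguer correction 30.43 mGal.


BA = g_obs - g_ref + FAC - BC
= 978483.73 - 978603.06 + 83.38 - 30.43
= -66.38 mGal

-66.38


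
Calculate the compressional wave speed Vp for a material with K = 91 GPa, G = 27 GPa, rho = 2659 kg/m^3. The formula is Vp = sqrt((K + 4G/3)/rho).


First compute the effective modulus:
K + 4G/3 = 91e9 + 4*27e9/3 = 127000000000.0 Pa
Then divide by density:
127000000000.0 / 2659 = 47762316.6604 Pa/(kg/m^3)
Take the square root:
Vp = sqrt(47762316.6604) = 6911.03 m/s

6911.03


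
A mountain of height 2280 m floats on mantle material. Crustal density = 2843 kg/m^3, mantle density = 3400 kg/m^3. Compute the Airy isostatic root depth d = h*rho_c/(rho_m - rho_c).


rho_m - rho_c = 3400 - 2843 = 557
d = 2280 * 2843 / 557
= 6482040 / 557
= 11637.41 m

11637.41


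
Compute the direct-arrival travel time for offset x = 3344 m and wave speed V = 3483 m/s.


t = x / V
= 3344 / 3483
= 0.9601 s

0.9601


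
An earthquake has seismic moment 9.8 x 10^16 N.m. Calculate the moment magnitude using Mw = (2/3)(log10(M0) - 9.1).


log10(M0) = log10(9.8 x 10^16) = 16.9912
Mw = 2/3 * (16.9912 - 9.1)
= 2/3 * 7.8912
= 5.26

5.26


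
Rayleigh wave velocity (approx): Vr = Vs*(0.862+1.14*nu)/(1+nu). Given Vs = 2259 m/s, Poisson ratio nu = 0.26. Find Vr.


Numerator factor = 0.862 + 1.14*0.26 = 1.1584
Denominator = 1 + 0.26 = 1.26
Vr = 2259 * 1.1584 / 1.26 = 2076.85 m/s

2076.85


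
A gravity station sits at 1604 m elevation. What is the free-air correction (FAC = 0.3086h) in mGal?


FAC = 0.3086 * h
= 0.3086 * 1604
= 494.9944 mGal

494.9944


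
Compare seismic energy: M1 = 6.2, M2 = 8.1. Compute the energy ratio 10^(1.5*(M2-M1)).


M2 - M1 = 8.1 - 6.2 = 1.9
1.5 * 1.9 = 2.85
ratio = 10^2.85 = 707.95

707.95


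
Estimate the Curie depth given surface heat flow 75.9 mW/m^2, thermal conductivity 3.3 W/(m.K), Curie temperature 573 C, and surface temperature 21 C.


T_Curie - T_surf = 573 - 21 = 552 C
Convert q to W/m^2: 75.9 mW/m^2 = 0.0759 W/m^2
d = 552 * 3.3 / 0.0759 = 24000.0 m

24000.0


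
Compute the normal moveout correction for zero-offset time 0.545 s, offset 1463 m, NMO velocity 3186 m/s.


x/Vnmo = 1463/3186 = 0.459196
(x/Vnmo)^2 = 0.210861
t0^2 = 0.297025
sqrt(0.297025 + 0.210861) = 0.712661
dt = 0.712661 - 0.545 = 0.167661

0.167661


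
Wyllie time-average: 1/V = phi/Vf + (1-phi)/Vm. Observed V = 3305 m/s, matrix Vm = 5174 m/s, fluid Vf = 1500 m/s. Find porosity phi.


1/V - 1/Vm = 1/3305 - 1/5174 = 0.0001093
1/Vf - 1/Vm = 1/1500 - 1/5174 = 0.00047339
phi = 0.0001093 / 0.00047339 = 0.2309

0.2309


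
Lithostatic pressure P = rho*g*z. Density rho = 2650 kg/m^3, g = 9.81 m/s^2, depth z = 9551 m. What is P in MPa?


P = rho * g * z / 1e6
= 2650 * 9.81 * 9551 / 1e6
= 248292571.5 / 1e6
= 248.2926 MPa

248.2926


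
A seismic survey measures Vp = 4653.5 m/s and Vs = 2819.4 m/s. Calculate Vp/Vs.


Vp/Vs = 4653.5 / 2819.4
= 1.6505

1.6505


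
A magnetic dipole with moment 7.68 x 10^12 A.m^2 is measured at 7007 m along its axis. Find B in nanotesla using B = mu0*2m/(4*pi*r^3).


m = 7.68 x 10^12 = 7680000000000 A.m^2
2m = 15360000000000 A.m^2
r^3 = 7007^3 = 344030029343
B = (4pi*10^-7) * 15360000000000 / (4*pi * 344030029343) * 1e9
= 19301945.263656 / 4323208851193.0 * 1e9
= 4464.7265 nT

4464.7265


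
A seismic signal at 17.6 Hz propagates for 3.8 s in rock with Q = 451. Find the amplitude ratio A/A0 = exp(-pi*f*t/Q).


pi*f*t/Q = pi*17.6*3.8/451 = 0.465875
A/A0 = exp(-0.465875) = 0.627586

0.627586


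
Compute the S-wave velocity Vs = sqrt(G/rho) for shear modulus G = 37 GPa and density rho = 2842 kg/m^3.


Convert G to Pa: G = 37e9 Pa
Compute G/rho = 37e9 / 2842 = 13019000.7037
Vs = sqrt(13019000.7037) = 3608.19 m/s

3608.19


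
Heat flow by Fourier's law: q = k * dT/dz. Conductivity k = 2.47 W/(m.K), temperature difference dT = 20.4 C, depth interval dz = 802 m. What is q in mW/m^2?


q = k * dT / dz * 1000
= 2.47 * 20.4 / 802 * 1000
= 0.062828 * 1000
= 62.8279 mW/m^2

62.8279


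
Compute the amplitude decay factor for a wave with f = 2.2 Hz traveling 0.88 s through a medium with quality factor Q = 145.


pi*f*t/Q = pi*2.2*0.88/145 = 0.041946
A/A0 = exp(-0.041946) = 0.958922

0.958922


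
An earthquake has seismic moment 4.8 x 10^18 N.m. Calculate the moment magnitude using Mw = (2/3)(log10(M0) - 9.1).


log10(M0) = log10(4.8 x 10^18) = 18.6812
Mw = 2/3 * (18.6812 - 9.1)
= 2/3 * 9.5812
= 6.39

6.39


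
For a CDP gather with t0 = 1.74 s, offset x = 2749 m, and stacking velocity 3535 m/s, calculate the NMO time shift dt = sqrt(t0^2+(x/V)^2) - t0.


x/Vnmo = 2749/3535 = 0.777652
(x/Vnmo)^2 = 0.604743
t0^2 = 3.0276
sqrt(3.0276 + 0.604743) = 1.905871
dt = 1.905871 - 1.74 = 0.165871

0.165871


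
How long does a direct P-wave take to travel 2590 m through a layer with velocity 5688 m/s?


t = x / V
= 2590 / 5688
= 0.4553 s

0.4553


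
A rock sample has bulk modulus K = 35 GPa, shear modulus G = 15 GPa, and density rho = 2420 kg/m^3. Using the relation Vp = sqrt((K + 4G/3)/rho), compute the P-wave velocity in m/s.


First compute the effective modulus:
K + 4G/3 = 35e9 + 4*15e9/3 = 55000000000.0 Pa
Then divide by density:
55000000000.0 / 2420 = 22727272.7273 Pa/(kg/m^3)
Take the square root:
Vp = sqrt(22727272.7273) = 4767.31 m/s

4767.31


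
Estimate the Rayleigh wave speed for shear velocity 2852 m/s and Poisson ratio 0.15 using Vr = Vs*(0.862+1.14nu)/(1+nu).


Numerator factor = 0.862 + 1.14*0.15 = 1.033
Denominator = 1 + 0.15 = 1.15
Vr = 2852 * 1.033 / 1.15 = 2561.84 m/s

2561.84


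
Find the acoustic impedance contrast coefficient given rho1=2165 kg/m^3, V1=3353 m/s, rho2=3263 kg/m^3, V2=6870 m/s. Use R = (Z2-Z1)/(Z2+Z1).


Z1 = 2165 * 3353 = 7259245
Z2 = 3263 * 6870 = 22416810
R = (22416810 - 7259245) / (22416810 + 7259245) = 15157565 / 29676055 = 0.5108

0.5108


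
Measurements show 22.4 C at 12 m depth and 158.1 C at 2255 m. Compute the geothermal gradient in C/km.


dT = 158.1 - 22.4 = 135.7 C
dz = 2255 - 12 = 2243 m
gradient = dT/dz * 1000 = 135.7/2243 * 1000 = 60.4993 C/km

60.4993


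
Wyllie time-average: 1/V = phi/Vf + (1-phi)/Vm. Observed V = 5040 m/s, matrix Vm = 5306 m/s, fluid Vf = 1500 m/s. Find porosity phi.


1/V - 1/Vm = 1/5040 - 1/5306 = 9.95e-06
1/Vf - 1/Vm = 1/1500 - 1/5306 = 0.0004782
phi = 9.95e-06 / 0.0004782 = 0.0208

0.0208


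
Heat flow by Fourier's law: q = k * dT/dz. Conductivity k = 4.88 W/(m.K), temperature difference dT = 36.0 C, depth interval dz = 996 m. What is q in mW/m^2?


q = k * dT / dz * 1000
= 4.88 * 36.0 / 996 * 1000
= 0.176386 * 1000
= 176.3855 mW/m^2

176.3855


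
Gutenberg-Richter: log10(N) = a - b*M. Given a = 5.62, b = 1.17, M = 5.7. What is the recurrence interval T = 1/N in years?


log10(N) = 5.62 - 1.17*5.7 = -1.049
N = 10^-1.049 = 0.089331
T = 1/N = 1/0.089331 = 11.1944 years

11.1944


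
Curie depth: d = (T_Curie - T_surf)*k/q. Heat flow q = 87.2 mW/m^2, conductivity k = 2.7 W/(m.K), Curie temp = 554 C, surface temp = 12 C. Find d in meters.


T_Curie - T_surf = 554 - 12 = 542 C
Convert q to W/m^2: 87.2 mW/m^2 = 0.0872 W/m^2
d = 542 * 2.7 / 0.0872 = 16782.11 m

16782.11


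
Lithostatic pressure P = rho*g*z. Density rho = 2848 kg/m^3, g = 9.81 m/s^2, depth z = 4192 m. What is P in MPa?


P = rho * g * z / 1e6
= 2848 * 9.81 * 4192 / 1e6
= 117119784.96 / 1e6
= 117.1198 MPa

117.1198


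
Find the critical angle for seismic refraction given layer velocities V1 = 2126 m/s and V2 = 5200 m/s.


V1/V2 = 2126/5200 = 0.408846
theta_c = arcsin(0.408846) = 24.1324 degrees

24.1324


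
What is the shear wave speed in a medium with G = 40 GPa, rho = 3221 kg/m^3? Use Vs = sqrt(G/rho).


Convert G to Pa: G = 40e9 Pa
Compute G/rho = 40e9 / 3221 = 12418503.5703
Vs = sqrt(12418503.5703) = 3523.99 m/s

3523.99


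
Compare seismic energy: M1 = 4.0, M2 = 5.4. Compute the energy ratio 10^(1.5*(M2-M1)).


M2 - M1 = 5.4 - 4.0 = 1.4
1.5 * 1.4 = 2.1
ratio = 10^2.1 = 125.89

125.89


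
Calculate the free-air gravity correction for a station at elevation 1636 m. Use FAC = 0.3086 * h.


FAC = 0.3086 * h
= 0.3086 * 1636
= 504.8696 mGal

504.8696


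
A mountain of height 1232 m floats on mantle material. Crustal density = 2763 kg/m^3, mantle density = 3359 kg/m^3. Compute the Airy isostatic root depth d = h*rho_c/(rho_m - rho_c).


rho_m - rho_c = 3359 - 2763 = 596
d = 1232 * 2763 / 596
= 3404016 / 596
= 5711.44 m

5711.44


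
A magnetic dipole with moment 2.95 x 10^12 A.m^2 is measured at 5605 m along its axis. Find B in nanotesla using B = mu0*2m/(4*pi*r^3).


m = 2.95 x 10^12 = 2950000000000 A.m^2
2m = 5900000000000 A.m^2
r^3 = 5605^3 = 176086820125
B = (4pi*10^-7) * 5900000000000 / (4*pi * 176086820125) * 1e9
= 7414158.662472 / 2212772241994.75 * 1e9
= 3350.6199 nT

3350.6199


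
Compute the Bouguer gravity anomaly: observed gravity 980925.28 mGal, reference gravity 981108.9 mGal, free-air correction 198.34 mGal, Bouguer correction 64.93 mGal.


BA = g_obs - g_ref + FAC - BC
= 980925.28 - 981108.9 + 198.34 - 64.93
= -50.21 mGal

-50.21


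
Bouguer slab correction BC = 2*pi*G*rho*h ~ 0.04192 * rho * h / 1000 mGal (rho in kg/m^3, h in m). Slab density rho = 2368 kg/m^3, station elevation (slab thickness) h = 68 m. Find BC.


BC = 0.04192 * rho * h / 1000
= 0.04192 * 2368 * 68 / 1000
= 6.7501 mGal

6.7501


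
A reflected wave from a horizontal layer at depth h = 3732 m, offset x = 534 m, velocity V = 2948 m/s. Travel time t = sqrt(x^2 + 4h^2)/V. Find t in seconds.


x^2 + 4h^2 = 534^2 + 4*3732^2 = 285156 + 55711296 = 55996452
sqrt(55996452) = 7483.0777
t = 7483.0777 / 2948 = 2.5384 s

2.5384


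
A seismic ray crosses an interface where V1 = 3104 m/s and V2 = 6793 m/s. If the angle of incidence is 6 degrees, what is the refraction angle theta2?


sin(theta1) = sin(6 deg) = 0.104528
sin(theta2) = V2/V1 * sin(theta1) = 6793/3104 * 0.104528 = 0.228757
theta2 = arcsin(0.228757) = 13.2239 degrees

13.2239


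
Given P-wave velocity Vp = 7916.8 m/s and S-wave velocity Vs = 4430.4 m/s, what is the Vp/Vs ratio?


Vp/Vs = 7916.8 / 4430.4
= 1.7869

1.7869


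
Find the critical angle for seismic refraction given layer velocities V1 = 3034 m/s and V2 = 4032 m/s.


V1/V2 = 3034/4032 = 0.75248
theta_c = arcsin(0.75248) = 48.8057 degrees

48.8057


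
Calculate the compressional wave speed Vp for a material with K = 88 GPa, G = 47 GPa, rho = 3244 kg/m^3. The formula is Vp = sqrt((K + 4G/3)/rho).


First compute the effective modulus:
K + 4G/3 = 88e9 + 4*47e9/3 = 150666666666.67 Pa
Then divide by density:
150666666666.67 / 3244 = 46444718.4546 Pa/(kg/m^3)
Take the square root:
Vp = sqrt(46444718.4546) = 6815.04 m/s

6815.04


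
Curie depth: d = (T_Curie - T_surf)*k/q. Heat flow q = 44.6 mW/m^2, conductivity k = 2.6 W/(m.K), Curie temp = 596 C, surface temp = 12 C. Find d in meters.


T_Curie - T_surf = 596 - 12 = 584 C
Convert q to W/m^2: 44.6 mW/m^2 = 0.0446 W/m^2
d = 584 * 2.6 / 0.0446 = 34044.84 m

34044.84


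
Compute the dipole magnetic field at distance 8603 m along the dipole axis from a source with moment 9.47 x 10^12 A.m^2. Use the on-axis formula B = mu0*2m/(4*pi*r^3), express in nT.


m = 9.47 x 10^12 = 9470000000000 A.m^2
2m = 18940000000000 A.m^2
r^3 = 8603^3 = 636721872227
B = (4pi*10^-7) * 18940000000000 / (4*pi * 636721872227) * 1e9
= 23800705.943596 / 8001283024673.13 * 1e9
= 2974.6112 nT

2974.6112
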